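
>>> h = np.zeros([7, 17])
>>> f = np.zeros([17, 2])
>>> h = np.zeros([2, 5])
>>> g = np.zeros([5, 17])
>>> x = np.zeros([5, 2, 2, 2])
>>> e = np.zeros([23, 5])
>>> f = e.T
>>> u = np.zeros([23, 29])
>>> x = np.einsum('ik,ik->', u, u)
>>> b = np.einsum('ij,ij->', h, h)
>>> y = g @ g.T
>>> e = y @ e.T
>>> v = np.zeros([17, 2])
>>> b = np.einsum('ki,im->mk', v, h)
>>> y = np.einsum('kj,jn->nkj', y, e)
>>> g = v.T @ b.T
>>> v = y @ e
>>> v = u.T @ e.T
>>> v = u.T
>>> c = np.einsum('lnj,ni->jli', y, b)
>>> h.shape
(2, 5)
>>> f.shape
(5, 23)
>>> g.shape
(2, 5)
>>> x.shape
()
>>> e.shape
(5, 23)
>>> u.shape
(23, 29)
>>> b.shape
(5, 17)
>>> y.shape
(23, 5, 5)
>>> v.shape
(29, 23)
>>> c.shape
(5, 23, 17)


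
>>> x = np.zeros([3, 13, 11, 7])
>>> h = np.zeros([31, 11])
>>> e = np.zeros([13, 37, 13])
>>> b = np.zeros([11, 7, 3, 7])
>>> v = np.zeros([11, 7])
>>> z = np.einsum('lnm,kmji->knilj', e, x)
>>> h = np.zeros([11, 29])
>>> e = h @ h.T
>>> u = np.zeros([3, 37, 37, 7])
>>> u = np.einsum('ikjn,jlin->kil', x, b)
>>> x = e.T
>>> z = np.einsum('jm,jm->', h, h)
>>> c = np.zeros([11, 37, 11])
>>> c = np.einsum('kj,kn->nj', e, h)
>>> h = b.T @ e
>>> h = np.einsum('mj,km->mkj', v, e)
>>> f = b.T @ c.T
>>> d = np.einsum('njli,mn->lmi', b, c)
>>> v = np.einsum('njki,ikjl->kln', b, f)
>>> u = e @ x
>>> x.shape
(11, 11)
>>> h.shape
(11, 11, 7)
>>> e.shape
(11, 11)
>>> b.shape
(11, 7, 3, 7)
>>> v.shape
(3, 29, 11)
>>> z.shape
()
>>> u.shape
(11, 11)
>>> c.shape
(29, 11)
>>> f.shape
(7, 3, 7, 29)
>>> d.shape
(3, 29, 7)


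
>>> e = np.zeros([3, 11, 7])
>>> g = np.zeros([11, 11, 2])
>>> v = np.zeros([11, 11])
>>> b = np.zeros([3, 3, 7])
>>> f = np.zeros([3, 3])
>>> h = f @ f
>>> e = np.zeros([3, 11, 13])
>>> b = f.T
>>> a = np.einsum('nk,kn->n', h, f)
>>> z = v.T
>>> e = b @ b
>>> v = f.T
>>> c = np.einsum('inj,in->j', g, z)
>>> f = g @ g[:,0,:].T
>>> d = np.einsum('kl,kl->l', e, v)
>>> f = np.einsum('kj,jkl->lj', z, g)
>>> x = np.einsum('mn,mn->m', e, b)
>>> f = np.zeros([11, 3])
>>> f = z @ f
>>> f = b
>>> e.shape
(3, 3)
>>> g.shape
(11, 11, 2)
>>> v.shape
(3, 3)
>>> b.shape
(3, 3)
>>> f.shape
(3, 3)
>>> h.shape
(3, 3)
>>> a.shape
(3,)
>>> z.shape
(11, 11)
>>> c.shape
(2,)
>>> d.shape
(3,)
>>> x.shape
(3,)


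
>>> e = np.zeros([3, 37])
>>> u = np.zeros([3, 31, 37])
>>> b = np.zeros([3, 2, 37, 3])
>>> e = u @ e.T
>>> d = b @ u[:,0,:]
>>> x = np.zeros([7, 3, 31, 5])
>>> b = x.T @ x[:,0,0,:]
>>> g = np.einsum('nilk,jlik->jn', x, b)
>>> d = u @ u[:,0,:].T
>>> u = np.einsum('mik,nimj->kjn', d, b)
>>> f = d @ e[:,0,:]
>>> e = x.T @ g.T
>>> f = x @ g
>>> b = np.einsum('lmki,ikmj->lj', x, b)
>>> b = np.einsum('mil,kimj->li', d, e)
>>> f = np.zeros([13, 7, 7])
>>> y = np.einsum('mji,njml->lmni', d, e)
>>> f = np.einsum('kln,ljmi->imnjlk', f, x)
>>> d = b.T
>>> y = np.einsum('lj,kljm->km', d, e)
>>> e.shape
(5, 31, 3, 5)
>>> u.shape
(3, 5, 5)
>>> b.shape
(3, 31)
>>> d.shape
(31, 3)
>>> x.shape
(7, 3, 31, 5)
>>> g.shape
(5, 7)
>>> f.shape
(5, 31, 7, 3, 7, 13)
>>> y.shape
(5, 5)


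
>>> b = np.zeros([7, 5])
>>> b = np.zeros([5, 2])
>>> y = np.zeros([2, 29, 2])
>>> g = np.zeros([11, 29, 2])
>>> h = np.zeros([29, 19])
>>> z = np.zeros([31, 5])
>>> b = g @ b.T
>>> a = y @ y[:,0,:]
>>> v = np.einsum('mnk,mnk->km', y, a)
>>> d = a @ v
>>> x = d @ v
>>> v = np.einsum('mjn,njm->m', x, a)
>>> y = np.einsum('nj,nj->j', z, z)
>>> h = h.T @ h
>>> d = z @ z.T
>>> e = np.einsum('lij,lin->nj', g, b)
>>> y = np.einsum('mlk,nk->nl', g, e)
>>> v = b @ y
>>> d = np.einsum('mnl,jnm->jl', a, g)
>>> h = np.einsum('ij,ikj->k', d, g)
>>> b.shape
(11, 29, 5)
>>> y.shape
(5, 29)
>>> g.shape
(11, 29, 2)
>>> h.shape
(29,)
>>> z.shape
(31, 5)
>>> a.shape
(2, 29, 2)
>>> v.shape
(11, 29, 29)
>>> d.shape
(11, 2)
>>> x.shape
(2, 29, 2)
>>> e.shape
(5, 2)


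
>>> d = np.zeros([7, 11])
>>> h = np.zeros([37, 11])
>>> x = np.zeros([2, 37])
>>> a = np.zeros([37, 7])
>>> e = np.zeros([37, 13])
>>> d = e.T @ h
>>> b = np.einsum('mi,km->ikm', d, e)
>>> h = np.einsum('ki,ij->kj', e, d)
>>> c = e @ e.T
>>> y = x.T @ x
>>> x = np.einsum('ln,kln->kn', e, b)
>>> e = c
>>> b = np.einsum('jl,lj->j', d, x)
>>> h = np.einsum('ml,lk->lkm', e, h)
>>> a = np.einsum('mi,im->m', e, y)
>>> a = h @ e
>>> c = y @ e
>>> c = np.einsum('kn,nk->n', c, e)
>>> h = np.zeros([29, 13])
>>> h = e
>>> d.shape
(13, 11)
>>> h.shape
(37, 37)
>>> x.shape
(11, 13)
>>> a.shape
(37, 11, 37)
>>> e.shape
(37, 37)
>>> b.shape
(13,)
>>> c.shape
(37,)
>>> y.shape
(37, 37)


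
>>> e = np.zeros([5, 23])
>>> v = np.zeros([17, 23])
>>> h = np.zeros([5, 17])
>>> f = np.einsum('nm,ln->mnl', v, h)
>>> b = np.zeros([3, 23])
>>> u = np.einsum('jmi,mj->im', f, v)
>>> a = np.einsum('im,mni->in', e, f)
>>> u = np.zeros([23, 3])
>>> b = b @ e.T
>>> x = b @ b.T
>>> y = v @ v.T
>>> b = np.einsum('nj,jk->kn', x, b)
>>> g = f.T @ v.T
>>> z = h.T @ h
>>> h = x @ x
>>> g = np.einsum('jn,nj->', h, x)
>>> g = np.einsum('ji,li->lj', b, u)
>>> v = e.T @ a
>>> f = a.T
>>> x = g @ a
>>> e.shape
(5, 23)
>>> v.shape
(23, 17)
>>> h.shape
(3, 3)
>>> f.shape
(17, 5)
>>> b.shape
(5, 3)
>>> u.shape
(23, 3)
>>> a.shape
(5, 17)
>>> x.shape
(23, 17)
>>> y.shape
(17, 17)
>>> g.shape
(23, 5)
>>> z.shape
(17, 17)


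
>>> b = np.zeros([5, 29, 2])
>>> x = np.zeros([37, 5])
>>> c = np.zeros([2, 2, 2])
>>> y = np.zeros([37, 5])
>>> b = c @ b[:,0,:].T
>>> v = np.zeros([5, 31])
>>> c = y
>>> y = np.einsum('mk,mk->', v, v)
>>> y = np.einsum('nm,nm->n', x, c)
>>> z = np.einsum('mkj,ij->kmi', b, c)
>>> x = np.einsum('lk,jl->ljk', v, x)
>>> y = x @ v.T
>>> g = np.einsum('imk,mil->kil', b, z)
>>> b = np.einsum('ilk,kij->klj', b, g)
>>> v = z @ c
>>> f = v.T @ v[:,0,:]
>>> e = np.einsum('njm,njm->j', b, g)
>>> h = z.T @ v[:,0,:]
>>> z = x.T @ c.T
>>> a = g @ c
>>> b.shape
(5, 2, 37)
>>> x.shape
(5, 37, 31)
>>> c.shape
(37, 5)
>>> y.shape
(5, 37, 5)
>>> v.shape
(2, 2, 5)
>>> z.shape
(31, 37, 37)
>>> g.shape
(5, 2, 37)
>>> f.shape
(5, 2, 5)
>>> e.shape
(2,)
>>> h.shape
(37, 2, 5)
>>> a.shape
(5, 2, 5)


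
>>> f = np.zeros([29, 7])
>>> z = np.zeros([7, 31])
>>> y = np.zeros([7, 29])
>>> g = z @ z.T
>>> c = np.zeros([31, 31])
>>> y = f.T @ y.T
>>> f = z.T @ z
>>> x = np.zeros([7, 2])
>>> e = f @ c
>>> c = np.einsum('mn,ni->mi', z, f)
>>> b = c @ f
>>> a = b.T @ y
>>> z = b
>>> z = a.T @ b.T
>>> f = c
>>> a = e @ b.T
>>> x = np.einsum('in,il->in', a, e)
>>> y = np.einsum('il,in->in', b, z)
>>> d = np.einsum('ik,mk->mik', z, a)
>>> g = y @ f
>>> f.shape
(7, 31)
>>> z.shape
(7, 7)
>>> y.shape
(7, 7)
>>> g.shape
(7, 31)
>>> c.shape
(7, 31)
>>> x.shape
(31, 7)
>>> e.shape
(31, 31)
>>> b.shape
(7, 31)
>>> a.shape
(31, 7)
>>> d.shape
(31, 7, 7)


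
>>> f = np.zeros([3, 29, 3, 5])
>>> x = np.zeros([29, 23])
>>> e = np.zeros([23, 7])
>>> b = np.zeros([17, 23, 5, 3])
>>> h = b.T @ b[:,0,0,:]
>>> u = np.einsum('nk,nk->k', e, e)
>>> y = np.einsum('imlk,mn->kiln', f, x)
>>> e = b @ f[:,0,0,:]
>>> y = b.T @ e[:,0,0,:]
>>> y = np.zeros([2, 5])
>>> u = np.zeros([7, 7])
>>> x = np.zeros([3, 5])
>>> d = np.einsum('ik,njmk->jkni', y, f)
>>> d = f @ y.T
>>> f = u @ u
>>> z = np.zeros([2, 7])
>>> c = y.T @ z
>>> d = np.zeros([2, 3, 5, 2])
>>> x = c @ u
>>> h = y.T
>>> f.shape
(7, 7)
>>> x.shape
(5, 7)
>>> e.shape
(17, 23, 5, 5)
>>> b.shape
(17, 23, 5, 3)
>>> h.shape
(5, 2)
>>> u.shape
(7, 7)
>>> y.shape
(2, 5)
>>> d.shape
(2, 3, 5, 2)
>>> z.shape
(2, 7)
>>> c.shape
(5, 7)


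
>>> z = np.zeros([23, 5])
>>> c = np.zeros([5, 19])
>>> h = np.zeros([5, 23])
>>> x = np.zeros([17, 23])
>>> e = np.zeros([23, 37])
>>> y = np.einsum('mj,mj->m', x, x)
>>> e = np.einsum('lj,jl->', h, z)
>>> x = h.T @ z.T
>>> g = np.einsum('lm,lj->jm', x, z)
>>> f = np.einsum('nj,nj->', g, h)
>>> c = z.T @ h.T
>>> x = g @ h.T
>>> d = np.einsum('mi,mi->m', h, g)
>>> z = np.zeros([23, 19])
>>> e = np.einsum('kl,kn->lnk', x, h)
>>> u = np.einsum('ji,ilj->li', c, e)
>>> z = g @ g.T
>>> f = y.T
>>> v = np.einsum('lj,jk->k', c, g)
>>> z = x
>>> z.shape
(5, 5)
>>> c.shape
(5, 5)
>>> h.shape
(5, 23)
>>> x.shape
(5, 5)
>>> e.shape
(5, 23, 5)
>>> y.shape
(17,)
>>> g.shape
(5, 23)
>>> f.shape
(17,)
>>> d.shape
(5,)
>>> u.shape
(23, 5)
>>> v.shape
(23,)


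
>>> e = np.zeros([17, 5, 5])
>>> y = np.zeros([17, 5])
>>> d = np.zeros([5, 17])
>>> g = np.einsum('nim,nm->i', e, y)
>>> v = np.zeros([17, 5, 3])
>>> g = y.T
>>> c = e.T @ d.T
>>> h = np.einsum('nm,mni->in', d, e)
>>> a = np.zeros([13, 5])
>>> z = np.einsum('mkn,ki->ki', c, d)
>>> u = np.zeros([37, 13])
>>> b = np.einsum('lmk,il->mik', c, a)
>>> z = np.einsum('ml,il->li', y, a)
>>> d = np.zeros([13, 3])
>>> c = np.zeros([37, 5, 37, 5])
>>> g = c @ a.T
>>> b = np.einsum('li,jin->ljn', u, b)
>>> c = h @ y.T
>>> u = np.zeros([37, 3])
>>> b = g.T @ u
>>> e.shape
(17, 5, 5)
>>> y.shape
(17, 5)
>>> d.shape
(13, 3)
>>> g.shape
(37, 5, 37, 13)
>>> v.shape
(17, 5, 3)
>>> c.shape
(5, 17)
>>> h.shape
(5, 5)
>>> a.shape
(13, 5)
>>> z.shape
(5, 13)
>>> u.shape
(37, 3)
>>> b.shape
(13, 37, 5, 3)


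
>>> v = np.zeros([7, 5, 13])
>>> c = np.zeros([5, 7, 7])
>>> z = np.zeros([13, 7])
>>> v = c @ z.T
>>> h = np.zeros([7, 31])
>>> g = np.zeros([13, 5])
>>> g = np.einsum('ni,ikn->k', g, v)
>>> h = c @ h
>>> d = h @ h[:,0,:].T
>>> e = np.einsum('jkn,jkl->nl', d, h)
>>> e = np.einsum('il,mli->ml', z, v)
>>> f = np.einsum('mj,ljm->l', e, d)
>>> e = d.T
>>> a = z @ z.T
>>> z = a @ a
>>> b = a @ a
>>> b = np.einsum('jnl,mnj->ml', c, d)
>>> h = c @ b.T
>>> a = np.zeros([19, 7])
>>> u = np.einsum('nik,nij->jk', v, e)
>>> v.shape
(5, 7, 13)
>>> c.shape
(5, 7, 7)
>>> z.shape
(13, 13)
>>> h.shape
(5, 7, 5)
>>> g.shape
(7,)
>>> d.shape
(5, 7, 5)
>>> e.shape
(5, 7, 5)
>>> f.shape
(5,)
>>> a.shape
(19, 7)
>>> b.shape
(5, 7)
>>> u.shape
(5, 13)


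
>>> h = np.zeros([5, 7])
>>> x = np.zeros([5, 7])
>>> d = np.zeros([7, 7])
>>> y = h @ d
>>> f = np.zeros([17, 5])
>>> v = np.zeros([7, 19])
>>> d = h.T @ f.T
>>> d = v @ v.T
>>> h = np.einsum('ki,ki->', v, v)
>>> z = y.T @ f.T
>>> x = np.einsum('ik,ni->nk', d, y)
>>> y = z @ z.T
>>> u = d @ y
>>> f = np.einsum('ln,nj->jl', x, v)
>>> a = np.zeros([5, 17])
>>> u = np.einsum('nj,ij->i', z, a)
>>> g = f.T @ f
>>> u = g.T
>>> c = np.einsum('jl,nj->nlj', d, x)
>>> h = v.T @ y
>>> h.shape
(19, 7)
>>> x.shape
(5, 7)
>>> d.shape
(7, 7)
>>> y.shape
(7, 7)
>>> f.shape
(19, 5)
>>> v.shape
(7, 19)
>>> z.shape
(7, 17)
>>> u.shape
(5, 5)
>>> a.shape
(5, 17)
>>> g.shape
(5, 5)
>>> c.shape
(5, 7, 7)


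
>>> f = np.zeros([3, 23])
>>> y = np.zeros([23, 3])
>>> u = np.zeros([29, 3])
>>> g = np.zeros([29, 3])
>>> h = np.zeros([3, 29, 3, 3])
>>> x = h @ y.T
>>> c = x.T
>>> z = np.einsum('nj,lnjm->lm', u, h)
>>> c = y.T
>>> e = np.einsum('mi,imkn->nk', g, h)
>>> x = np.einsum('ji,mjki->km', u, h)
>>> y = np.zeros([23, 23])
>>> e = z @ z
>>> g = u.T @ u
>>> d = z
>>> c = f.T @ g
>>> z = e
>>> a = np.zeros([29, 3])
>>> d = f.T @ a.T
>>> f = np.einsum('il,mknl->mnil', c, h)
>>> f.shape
(3, 3, 23, 3)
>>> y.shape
(23, 23)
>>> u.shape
(29, 3)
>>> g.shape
(3, 3)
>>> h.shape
(3, 29, 3, 3)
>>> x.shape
(3, 3)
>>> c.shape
(23, 3)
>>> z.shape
(3, 3)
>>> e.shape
(3, 3)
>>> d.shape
(23, 29)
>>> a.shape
(29, 3)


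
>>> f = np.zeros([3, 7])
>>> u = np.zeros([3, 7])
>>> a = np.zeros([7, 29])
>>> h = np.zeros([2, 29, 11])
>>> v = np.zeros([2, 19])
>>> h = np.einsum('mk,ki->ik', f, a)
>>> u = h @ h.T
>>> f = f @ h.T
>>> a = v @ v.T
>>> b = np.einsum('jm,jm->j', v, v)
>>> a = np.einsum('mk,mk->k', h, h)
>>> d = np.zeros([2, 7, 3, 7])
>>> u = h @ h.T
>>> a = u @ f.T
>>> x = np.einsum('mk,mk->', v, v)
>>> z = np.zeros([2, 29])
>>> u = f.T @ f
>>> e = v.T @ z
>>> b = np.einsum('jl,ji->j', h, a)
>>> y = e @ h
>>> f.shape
(3, 29)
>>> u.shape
(29, 29)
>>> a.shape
(29, 3)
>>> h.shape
(29, 7)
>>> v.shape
(2, 19)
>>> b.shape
(29,)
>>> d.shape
(2, 7, 3, 7)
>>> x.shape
()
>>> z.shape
(2, 29)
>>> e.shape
(19, 29)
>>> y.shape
(19, 7)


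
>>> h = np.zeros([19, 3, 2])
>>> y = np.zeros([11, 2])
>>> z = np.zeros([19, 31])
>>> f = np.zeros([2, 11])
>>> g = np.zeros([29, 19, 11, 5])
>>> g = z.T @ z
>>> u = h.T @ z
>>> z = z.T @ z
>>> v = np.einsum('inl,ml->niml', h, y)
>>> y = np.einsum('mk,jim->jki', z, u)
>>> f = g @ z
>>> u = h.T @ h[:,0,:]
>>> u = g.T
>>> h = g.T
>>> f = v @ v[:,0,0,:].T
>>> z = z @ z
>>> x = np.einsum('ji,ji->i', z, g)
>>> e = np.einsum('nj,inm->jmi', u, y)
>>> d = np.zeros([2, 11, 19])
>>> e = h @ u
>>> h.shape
(31, 31)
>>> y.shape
(2, 31, 3)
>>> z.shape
(31, 31)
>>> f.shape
(3, 19, 11, 3)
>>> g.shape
(31, 31)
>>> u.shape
(31, 31)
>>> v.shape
(3, 19, 11, 2)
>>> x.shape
(31,)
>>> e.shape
(31, 31)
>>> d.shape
(2, 11, 19)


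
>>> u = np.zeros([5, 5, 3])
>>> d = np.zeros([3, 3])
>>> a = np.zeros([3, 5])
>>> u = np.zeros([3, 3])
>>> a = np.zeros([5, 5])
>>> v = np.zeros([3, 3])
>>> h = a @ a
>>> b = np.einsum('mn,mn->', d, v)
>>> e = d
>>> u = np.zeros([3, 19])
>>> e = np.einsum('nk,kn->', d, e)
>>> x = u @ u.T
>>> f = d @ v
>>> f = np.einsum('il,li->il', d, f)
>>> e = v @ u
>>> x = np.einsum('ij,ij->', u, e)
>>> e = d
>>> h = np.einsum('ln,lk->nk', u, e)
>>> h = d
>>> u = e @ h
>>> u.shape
(3, 3)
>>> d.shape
(3, 3)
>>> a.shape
(5, 5)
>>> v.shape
(3, 3)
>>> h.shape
(3, 3)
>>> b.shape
()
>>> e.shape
(3, 3)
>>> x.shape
()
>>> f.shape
(3, 3)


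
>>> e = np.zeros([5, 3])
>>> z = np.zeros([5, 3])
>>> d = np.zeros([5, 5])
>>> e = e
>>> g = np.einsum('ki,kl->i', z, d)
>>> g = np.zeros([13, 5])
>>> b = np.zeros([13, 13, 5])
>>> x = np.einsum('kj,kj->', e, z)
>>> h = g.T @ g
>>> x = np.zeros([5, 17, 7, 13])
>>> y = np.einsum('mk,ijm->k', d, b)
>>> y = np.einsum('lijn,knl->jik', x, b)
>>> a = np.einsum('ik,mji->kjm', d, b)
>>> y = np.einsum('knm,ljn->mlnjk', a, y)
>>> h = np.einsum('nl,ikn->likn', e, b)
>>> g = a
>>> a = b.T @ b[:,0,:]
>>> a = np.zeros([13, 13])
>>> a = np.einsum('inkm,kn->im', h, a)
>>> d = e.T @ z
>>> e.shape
(5, 3)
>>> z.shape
(5, 3)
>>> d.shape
(3, 3)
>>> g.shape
(5, 13, 13)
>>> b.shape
(13, 13, 5)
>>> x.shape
(5, 17, 7, 13)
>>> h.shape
(3, 13, 13, 5)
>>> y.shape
(13, 7, 13, 17, 5)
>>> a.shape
(3, 5)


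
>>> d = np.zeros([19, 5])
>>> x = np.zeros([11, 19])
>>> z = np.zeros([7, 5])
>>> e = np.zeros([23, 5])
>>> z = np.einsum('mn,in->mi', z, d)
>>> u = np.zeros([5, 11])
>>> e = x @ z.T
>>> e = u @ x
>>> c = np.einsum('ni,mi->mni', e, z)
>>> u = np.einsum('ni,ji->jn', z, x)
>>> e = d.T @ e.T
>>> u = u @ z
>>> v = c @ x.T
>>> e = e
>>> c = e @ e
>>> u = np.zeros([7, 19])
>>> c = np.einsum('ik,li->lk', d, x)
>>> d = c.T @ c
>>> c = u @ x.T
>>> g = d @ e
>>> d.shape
(5, 5)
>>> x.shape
(11, 19)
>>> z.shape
(7, 19)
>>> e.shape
(5, 5)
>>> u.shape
(7, 19)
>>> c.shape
(7, 11)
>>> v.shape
(7, 5, 11)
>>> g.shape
(5, 5)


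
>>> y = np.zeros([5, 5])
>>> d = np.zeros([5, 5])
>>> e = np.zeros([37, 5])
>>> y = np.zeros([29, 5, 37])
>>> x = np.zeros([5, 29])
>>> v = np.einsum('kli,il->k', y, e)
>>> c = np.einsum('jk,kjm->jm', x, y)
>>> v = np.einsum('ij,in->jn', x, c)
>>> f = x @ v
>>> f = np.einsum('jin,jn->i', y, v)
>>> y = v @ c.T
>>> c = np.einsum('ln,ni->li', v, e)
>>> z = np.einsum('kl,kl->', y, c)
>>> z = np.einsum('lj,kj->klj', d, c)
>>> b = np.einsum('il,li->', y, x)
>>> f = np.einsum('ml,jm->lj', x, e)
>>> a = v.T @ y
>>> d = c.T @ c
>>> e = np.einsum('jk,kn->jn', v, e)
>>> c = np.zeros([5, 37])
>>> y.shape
(29, 5)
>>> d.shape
(5, 5)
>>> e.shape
(29, 5)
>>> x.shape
(5, 29)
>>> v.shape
(29, 37)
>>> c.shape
(5, 37)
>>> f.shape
(29, 37)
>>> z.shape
(29, 5, 5)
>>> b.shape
()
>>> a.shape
(37, 5)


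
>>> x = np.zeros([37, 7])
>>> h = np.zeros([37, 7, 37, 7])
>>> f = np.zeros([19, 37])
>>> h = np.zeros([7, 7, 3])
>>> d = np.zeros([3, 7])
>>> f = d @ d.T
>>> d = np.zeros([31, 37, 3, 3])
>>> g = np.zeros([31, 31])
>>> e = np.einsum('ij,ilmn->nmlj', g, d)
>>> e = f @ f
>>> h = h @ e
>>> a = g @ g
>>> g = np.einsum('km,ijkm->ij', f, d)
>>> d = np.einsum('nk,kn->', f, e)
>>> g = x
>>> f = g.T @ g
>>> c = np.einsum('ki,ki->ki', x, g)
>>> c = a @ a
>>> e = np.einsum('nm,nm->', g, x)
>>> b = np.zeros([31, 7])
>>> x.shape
(37, 7)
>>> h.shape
(7, 7, 3)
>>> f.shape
(7, 7)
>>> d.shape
()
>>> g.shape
(37, 7)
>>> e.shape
()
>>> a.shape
(31, 31)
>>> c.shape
(31, 31)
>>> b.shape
(31, 7)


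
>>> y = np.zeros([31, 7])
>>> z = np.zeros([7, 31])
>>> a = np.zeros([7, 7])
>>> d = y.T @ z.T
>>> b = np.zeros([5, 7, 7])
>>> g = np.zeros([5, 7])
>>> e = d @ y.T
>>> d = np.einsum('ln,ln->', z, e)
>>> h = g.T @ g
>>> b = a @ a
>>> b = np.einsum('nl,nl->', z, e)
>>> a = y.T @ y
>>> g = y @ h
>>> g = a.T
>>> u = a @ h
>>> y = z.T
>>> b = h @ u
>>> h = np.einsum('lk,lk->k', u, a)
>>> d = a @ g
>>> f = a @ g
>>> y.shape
(31, 7)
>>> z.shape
(7, 31)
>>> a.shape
(7, 7)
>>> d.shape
(7, 7)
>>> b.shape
(7, 7)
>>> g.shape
(7, 7)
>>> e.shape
(7, 31)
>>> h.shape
(7,)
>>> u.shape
(7, 7)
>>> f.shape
(7, 7)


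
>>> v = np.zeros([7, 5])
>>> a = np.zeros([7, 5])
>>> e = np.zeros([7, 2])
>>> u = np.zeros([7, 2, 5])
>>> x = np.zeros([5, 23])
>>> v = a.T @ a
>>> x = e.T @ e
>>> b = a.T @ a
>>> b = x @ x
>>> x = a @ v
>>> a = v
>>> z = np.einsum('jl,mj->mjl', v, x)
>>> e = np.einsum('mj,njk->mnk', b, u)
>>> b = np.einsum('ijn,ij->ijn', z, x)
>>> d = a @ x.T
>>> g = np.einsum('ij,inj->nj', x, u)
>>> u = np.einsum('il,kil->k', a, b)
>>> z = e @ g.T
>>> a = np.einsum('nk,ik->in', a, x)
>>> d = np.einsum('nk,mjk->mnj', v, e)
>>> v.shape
(5, 5)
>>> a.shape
(7, 5)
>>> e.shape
(2, 7, 5)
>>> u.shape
(7,)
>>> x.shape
(7, 5)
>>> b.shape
(7, 5, 5)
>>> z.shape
(2, 7, 2)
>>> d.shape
(2, 5, 7)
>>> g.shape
(2, 5)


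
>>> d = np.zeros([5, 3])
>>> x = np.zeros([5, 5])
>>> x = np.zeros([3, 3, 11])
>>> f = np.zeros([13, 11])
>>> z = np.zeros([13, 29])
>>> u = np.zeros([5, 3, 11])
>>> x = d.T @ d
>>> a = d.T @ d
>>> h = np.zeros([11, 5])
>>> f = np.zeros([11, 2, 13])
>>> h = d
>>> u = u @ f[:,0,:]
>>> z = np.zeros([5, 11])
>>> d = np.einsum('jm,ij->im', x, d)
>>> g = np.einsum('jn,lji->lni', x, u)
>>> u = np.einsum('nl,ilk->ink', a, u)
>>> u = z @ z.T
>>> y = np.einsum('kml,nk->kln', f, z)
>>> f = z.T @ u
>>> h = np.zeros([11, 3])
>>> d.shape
(5, 3)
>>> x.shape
(3, 3)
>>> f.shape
(11, 5)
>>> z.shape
(5, 11)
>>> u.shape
(5, 5)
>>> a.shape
(3, 3)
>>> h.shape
(11, 3)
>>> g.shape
(5, 3, 13)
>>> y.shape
(11, 13, 5)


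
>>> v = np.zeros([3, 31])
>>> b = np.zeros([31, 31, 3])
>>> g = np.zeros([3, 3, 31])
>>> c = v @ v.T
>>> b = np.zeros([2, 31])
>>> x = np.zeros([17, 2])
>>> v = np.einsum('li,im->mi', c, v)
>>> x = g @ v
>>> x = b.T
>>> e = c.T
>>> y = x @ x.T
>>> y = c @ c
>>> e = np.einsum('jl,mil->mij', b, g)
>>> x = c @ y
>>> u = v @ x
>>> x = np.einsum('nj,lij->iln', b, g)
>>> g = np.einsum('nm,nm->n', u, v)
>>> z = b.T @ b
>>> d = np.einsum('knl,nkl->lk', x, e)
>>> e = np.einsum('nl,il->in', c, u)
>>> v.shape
(31, 3)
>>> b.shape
(2, 31)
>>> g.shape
(31,)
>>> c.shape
(3, 3)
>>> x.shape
(3, 3, 2)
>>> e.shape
(31, 3)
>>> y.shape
(3, 3)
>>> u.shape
(31, 3)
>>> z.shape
(31, 31)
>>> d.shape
(2, 3)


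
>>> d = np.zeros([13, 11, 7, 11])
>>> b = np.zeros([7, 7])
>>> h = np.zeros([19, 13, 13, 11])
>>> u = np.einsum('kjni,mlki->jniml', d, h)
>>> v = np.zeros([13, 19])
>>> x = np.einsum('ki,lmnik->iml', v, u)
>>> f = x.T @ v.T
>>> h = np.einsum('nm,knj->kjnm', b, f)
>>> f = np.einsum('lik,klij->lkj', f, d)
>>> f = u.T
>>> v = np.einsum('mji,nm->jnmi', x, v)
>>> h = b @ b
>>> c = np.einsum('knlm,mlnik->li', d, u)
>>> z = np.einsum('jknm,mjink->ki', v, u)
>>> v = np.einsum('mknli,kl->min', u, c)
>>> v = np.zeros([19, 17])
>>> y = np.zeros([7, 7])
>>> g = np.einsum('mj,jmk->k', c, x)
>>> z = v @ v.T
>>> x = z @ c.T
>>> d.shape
(13, 11, 7, 11)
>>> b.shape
(7, 7)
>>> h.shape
(7, 7)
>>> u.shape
(11, 7, 11, 19, 13)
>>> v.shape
(19, 17)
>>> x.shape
(19, 7)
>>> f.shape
(13, 19, 11, 7, 11)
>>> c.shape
(7, 19)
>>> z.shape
(19, 19)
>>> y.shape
(7, 7)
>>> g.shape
(11,)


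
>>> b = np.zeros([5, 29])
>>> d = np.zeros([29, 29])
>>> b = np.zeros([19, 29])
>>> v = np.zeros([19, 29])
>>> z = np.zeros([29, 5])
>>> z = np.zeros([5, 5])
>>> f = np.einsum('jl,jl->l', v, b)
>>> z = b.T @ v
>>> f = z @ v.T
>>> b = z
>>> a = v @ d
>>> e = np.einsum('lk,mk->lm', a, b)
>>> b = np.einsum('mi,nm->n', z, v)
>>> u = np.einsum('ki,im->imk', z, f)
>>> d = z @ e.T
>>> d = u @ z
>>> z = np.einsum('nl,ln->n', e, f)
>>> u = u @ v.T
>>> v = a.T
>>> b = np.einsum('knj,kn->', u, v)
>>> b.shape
()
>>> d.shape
(29, 19, 29)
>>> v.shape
(29, 19)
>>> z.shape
(19,)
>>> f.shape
(29, 19)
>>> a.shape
(19, 29)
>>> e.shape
(19, 29)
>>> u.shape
(29, 19, 19)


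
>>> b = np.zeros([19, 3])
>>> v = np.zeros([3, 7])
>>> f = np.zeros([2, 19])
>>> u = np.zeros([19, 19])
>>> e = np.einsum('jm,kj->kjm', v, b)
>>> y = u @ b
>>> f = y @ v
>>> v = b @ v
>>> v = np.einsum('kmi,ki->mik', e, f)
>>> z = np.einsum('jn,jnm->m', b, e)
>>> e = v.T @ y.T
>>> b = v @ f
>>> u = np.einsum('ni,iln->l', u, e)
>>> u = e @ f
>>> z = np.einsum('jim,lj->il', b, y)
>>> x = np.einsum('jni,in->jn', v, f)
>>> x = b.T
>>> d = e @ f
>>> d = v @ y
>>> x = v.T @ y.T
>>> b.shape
(3, 7, 7)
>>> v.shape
(3, 7, 19)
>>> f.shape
(19, 7)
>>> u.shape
(19, 7, 7)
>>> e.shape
(19, 7, 19)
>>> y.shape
(19, 3)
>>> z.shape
(7, 19)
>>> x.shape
(19, 7, 19)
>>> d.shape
(3, 7, 3)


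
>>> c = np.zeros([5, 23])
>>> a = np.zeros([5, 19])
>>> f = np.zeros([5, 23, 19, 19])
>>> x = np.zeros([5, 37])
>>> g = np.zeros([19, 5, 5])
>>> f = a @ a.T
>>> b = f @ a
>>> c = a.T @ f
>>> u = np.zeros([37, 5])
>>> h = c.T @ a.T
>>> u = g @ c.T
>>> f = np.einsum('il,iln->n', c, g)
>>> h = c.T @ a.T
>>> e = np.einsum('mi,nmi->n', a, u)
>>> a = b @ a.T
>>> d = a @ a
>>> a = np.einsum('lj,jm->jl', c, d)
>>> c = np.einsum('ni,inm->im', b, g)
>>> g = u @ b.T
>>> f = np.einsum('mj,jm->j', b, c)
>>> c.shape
(19, 5)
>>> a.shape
(5, 19)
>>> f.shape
(19,)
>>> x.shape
(5, 37)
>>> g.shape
(19, 5, 5)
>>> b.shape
(5, 19)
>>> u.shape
(19, 5, 19)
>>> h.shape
(5, 5)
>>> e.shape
(19,)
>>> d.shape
(5, 5)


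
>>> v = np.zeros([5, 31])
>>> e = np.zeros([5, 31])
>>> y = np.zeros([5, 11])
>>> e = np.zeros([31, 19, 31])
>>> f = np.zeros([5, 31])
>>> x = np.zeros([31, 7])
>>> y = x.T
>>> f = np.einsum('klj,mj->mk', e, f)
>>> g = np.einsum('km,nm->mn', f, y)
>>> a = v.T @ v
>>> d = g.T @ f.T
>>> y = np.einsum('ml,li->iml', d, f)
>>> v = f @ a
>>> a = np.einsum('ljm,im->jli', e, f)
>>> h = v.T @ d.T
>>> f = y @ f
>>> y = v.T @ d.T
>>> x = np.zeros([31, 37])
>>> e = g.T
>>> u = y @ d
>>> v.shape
(5, 31)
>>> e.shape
(7, 31)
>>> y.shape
(31, 7)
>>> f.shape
(31, 7, 31)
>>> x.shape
(31, 37)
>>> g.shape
(31, 7)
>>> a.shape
(19, 31, 5)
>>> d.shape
(7, 5)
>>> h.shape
(31, 7)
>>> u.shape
(31, 5)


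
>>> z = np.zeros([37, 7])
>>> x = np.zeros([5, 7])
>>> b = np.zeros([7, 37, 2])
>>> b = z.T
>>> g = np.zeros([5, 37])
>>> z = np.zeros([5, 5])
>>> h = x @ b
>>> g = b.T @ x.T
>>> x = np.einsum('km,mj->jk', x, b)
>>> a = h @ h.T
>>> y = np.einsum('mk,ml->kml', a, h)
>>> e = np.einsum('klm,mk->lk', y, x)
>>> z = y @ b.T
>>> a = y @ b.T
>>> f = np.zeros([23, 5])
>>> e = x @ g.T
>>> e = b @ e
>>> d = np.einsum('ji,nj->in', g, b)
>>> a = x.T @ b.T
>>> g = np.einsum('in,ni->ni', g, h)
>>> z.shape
(5, 5, 7)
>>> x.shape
(37, 5)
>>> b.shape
(7, 37)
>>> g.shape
(5, 37)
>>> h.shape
(5, 37)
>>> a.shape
(5, 7)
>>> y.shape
(5, 5, 37)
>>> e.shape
(7, 37)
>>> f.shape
(23, 5)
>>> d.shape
(5, 7)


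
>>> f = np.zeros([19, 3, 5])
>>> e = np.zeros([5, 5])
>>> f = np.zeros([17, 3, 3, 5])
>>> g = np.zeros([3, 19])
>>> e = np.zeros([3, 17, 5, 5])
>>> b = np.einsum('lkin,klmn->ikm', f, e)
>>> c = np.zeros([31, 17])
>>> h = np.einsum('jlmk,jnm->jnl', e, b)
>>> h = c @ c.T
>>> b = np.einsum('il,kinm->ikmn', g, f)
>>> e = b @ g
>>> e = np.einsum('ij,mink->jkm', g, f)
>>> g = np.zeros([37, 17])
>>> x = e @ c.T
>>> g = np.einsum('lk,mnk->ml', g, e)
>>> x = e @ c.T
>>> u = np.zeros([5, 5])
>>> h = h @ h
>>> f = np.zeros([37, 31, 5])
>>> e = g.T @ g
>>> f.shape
(37, 31, 5)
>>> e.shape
(37, 37)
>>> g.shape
(19, 37)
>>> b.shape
(3, 17, 5, 3)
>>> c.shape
(31, 17)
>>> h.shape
(31, 31)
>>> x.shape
(19, 5, 31)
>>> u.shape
(5, 5)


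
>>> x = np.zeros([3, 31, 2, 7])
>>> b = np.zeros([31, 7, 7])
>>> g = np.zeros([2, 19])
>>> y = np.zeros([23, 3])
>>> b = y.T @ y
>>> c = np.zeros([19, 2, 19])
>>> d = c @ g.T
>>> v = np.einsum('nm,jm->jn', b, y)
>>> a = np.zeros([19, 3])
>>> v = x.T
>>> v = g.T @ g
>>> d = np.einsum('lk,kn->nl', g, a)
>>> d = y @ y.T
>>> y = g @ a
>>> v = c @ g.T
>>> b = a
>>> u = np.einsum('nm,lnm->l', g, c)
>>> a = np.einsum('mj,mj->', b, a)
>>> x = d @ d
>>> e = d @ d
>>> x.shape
(23, 23)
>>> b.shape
(19, 3)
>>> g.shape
(2, 19)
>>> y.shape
(2, 3)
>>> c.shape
(19, 2, 19)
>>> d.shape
(23, 23)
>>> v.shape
(19, 2, 2)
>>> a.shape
()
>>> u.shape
(19,)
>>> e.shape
(23, 23)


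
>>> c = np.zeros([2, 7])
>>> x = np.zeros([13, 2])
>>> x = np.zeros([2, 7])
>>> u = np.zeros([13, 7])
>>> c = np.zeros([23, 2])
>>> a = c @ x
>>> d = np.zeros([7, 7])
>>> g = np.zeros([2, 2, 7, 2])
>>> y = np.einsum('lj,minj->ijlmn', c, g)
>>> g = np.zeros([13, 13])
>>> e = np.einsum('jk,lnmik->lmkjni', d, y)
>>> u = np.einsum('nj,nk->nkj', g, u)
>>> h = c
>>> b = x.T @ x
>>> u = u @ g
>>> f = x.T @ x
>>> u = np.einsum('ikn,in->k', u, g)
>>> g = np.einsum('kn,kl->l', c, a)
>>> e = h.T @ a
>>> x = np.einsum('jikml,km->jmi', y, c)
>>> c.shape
(23, 2)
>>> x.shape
(2, 2, 2)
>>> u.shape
(7,)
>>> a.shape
(23, 7)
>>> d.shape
(7, 7)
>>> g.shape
(7,)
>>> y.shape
(2, 2, 23, 2, 7)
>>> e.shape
(2, 7)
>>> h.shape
(23, 2)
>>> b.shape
(7, 7)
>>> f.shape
(7, 7)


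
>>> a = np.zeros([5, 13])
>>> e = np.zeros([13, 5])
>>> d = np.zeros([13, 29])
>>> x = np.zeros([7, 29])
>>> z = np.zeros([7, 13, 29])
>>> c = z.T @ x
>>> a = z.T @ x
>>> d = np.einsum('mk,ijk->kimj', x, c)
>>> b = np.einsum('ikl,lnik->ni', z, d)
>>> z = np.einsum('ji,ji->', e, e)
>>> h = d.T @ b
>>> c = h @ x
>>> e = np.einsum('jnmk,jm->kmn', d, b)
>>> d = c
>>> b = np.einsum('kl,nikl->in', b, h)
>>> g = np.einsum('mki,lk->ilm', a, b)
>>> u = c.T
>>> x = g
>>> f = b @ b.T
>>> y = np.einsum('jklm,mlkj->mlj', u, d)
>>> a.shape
(29, 13, 29)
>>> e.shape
(13, 7, 29)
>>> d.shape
(13, 7, 29, 29)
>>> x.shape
(29, 7, 29)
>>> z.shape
()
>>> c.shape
(13, 7, 29, 29)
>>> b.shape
(7, 13)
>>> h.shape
(13, 7, 29, 7)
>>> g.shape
(29, 7, 29)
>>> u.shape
(29, 29, 7, 13)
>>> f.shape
(7, 7)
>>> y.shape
(13, 7, 29)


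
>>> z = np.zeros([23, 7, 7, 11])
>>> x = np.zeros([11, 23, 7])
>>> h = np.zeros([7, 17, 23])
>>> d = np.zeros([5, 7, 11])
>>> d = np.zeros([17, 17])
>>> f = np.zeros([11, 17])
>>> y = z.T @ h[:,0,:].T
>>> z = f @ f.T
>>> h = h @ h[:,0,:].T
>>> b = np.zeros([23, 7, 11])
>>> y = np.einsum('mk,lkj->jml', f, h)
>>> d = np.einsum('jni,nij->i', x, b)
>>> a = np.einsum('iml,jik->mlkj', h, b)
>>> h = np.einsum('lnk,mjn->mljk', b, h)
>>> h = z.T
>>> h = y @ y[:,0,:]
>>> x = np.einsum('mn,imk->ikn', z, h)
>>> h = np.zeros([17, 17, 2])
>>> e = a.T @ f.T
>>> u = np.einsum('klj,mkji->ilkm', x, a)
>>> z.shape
(11, 11)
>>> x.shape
(7, 7, 11)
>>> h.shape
(17, 17, 2)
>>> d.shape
(7,)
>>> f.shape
(11, 17)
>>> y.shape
(7, 11, 7)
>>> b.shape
(23, 7, 11)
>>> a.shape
(17, 7, 11, 23)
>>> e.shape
(23, 11, 7, 11)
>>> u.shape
(23, 7, 7, 17)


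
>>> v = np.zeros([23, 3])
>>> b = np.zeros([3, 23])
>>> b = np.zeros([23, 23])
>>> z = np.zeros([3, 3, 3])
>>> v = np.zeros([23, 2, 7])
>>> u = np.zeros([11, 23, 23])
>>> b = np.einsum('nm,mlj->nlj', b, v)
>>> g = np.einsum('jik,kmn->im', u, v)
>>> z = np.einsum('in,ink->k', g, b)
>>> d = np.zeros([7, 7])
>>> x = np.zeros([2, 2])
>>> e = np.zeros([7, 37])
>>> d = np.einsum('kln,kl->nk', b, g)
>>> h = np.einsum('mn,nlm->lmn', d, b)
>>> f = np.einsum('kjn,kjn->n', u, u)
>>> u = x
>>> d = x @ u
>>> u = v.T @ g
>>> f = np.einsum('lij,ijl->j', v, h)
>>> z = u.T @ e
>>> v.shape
(23, 2, 7)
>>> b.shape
(23, 2, 7)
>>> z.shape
(2, 2, 37)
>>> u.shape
(7, 2, 2)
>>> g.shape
(23, 2)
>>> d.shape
(2, 2)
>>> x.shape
(2, 2)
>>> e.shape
(7, 37)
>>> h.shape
(2, 7, 23)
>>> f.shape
(7,)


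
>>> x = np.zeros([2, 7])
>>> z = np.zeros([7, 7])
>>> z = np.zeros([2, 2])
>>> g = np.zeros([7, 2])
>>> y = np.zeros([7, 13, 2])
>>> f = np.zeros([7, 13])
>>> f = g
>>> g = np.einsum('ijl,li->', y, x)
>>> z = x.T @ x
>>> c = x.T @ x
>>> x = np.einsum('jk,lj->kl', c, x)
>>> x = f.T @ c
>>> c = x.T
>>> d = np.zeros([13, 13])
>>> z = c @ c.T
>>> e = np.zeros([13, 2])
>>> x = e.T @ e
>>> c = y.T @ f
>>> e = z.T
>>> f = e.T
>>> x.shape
(2, 2)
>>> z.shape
(7, 7)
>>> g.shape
()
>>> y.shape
(7, 13, 2)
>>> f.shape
(7, 7)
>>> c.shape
(2, 13, 2)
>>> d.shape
(13, 13)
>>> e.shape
(7, 7)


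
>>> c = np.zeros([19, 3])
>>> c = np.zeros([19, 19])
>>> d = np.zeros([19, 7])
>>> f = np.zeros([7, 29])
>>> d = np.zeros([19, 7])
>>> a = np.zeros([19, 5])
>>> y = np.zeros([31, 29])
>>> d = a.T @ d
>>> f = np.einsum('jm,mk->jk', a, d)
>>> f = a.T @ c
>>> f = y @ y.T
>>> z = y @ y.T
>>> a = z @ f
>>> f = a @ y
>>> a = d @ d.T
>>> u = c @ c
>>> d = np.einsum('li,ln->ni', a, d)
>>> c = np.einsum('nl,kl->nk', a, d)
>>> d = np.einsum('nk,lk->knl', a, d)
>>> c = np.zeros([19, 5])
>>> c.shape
(19, 5)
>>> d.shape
(5, 5, 7)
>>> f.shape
(31, 29)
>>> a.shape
(5, 5)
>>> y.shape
(31, 29)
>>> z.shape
(31, 31)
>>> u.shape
(19, 19)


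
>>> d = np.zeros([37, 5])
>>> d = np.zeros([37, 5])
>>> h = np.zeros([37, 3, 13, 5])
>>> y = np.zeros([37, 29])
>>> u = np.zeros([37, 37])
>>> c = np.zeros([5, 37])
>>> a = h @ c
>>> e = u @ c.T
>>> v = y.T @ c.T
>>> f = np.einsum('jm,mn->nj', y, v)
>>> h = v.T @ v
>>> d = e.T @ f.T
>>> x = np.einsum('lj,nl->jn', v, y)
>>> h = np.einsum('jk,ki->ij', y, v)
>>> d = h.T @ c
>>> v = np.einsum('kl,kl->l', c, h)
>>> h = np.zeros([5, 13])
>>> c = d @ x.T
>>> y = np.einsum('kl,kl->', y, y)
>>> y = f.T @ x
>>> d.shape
(37, 37)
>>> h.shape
(5, 13)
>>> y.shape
(37, 37)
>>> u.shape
(37, 37)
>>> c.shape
(37, 5)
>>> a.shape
(37, 3, 13, 37)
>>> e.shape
(37, 5)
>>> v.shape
(37,)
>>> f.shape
(5, 37)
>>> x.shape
(5, 37)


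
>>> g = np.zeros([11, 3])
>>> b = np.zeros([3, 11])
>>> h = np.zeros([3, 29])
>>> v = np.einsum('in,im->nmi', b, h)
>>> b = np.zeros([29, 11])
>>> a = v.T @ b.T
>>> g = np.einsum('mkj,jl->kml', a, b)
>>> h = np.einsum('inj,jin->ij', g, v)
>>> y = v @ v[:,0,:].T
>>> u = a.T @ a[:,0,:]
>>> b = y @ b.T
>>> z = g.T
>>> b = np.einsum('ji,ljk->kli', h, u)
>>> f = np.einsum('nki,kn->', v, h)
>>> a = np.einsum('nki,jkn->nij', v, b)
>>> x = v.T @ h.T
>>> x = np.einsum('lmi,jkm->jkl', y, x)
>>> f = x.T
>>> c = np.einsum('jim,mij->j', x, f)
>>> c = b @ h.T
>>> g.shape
(29, 3, 11)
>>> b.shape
(29, 29, 11)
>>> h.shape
(29, 11)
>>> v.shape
(11, 29, 3)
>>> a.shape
(11, 3, 29)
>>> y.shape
(11, 29, 11)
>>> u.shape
(29, 29, 29)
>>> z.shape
(11, 3, 29)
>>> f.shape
(11, 29, 3)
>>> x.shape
(3, 29, 11)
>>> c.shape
(29, 29, 29)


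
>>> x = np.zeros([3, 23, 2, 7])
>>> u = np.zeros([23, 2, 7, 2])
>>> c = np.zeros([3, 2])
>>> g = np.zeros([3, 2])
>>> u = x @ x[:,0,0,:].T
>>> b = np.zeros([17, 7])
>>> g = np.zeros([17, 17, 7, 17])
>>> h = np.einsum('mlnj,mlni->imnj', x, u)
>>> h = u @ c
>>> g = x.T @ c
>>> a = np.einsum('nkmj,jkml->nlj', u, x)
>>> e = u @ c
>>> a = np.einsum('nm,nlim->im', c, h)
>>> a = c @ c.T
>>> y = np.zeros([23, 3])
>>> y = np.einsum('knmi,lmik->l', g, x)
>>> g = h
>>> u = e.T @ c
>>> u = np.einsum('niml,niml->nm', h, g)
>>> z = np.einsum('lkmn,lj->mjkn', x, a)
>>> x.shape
(3, 23, 2, 7)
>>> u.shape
(3, 2)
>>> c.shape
(3, 2)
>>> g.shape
(3, 23, 2, 2)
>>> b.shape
(17, 7)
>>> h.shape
(3, 23, 2, 2)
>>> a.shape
(3, 3)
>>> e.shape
(3, 23, 2, 2)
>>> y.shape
(3,)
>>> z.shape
(2, 3, 23, 7)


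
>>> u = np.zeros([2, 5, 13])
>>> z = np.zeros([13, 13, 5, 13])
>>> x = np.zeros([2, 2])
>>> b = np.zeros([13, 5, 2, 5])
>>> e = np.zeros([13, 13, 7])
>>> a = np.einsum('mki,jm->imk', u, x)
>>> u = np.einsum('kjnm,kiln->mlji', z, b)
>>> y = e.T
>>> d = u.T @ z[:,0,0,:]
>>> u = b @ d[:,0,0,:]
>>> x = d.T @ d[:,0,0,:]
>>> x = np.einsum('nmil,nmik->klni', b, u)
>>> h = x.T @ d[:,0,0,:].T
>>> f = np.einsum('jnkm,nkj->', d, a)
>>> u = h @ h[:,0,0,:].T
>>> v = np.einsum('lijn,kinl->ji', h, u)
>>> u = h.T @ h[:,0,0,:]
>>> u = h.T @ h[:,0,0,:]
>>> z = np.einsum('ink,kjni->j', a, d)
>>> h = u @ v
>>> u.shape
(5, 5, 13, 5)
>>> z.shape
(13,)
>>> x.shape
(13, 5, 13, 2)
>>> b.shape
(13, 5, 2, 5)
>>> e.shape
(13, 13, 7)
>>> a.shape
(13, 2, 5)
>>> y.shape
(7, 13, 13)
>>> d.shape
(5, 13, 2, 13)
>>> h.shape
(5, 5, 13, 13)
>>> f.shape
()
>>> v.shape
(5, 13)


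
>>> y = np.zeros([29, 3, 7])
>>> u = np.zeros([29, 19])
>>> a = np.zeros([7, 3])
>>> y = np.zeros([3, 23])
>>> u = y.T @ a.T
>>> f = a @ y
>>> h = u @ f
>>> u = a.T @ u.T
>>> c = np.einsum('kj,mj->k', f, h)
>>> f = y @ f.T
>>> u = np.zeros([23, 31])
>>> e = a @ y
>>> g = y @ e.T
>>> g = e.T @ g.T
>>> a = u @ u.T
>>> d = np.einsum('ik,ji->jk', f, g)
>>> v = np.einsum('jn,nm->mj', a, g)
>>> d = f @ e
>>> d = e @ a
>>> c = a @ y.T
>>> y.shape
(3, 23)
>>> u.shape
(23, 31)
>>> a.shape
(23, 23)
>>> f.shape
(3, 7)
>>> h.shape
(23, 23)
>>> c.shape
(23, 3)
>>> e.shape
(7, 23)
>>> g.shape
(23, 3)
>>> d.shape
(7, 23)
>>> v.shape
(3, 23)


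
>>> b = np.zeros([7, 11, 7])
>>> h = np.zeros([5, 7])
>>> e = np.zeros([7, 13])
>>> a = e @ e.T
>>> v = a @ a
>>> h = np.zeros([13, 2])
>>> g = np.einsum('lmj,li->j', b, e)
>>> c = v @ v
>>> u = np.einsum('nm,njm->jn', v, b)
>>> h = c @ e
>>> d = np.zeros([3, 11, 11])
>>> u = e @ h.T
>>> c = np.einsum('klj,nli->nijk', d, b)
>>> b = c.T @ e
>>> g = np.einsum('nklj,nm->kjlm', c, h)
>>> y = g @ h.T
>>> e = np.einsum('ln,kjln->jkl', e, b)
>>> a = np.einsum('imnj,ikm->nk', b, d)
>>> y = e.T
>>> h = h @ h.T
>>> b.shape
(3, 11, 7, 13)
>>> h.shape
(7, 7)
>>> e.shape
(11, 3, 7)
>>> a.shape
(7, 11)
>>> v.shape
(7, 7)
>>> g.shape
(7, 3, 11, 13)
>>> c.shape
(7, 7, 11, 3)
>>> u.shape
(7, 7)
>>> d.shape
(3, 11, 11)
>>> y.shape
(7, 3, 11)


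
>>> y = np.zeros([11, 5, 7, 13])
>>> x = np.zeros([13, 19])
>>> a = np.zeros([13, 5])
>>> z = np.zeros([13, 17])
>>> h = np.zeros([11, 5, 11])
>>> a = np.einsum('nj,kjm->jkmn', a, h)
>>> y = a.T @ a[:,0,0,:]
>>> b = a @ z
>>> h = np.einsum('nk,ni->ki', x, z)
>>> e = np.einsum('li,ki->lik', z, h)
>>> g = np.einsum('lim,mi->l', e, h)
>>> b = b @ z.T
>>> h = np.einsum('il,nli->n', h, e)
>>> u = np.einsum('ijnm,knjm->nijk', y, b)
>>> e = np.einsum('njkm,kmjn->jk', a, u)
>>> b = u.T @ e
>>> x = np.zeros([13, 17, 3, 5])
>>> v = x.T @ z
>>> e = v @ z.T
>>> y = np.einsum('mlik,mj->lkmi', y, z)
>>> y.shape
(11, 13, 13, 11)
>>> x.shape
(13, 17, 3, 5)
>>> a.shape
(5, 11, 11, 13)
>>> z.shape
(13, 17)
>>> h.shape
(13,)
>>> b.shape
(5, 11, 13, 11)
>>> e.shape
(5, 3, 17, 13)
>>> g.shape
(13,)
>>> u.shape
(11, 13, 11, 5)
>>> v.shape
(5, 3, 17, 17)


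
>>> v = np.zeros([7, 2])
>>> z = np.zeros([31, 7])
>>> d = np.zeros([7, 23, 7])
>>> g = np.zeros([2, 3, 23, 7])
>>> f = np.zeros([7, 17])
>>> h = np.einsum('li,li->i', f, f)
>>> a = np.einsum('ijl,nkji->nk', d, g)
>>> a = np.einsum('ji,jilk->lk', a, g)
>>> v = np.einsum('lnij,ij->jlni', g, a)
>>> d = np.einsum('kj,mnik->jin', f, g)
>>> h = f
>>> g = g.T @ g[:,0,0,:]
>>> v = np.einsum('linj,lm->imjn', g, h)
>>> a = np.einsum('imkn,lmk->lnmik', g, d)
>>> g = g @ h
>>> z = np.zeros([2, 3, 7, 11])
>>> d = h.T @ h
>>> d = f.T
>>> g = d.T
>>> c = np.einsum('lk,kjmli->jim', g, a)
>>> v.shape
(23, 17, 7, 3)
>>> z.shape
(2, 3, 7, 11)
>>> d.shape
(17, 7)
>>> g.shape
(7, 17)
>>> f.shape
(7, 17)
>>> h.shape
(7, 17)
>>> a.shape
(17, 7, 23, 7, 3)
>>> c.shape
(7, 3, 23)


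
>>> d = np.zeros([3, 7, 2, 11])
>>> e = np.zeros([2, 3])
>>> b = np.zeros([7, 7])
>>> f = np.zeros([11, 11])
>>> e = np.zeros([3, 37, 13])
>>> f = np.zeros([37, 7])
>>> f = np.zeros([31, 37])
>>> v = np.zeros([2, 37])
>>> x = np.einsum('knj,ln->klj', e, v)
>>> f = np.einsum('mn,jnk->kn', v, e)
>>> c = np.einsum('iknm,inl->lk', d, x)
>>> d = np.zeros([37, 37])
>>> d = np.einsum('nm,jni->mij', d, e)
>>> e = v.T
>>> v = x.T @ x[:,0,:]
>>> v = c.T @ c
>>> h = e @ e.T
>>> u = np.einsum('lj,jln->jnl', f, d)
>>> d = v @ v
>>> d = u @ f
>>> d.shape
(37, 3, 37)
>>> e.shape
(37, 2)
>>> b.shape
(7, 7)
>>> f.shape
(13, 37)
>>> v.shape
(7, 7)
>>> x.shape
(3, 2, 13)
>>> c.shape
(13, 7)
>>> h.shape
(37, 37)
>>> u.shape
(37, 3, 13)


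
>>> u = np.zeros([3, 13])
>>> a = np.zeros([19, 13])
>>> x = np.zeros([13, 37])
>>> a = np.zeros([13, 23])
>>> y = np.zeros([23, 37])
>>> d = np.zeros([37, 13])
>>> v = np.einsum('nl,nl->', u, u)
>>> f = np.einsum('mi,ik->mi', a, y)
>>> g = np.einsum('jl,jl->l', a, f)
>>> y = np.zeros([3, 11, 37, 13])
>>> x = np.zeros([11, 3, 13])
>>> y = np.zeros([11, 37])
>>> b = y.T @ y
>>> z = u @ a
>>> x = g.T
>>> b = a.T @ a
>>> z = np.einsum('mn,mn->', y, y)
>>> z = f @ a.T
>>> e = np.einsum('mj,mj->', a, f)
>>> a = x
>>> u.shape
(3, 13)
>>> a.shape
(23,)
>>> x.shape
(23,)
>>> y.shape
(11, 37)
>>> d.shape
(37, 13)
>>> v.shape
()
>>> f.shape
(13, 23)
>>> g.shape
(23,)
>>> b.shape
(23, 23)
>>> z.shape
(13, 13)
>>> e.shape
()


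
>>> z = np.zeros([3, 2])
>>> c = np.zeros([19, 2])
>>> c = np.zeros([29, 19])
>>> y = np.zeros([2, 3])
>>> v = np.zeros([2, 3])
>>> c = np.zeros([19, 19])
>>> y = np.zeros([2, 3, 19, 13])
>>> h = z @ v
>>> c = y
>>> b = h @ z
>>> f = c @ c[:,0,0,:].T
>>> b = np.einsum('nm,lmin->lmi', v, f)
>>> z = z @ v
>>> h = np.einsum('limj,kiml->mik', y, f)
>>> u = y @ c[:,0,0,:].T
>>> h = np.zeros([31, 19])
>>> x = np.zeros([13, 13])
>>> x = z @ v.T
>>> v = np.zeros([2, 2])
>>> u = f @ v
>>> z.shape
(3, 3)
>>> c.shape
(2, 3, 19, 13)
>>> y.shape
(2, 3, 19, 13)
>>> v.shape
(2, 2)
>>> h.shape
(31, 19)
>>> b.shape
(2, 3, 19)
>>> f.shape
(2, 3, 19, 2)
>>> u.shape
(2, 3, 19, 2)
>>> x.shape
(3, 2)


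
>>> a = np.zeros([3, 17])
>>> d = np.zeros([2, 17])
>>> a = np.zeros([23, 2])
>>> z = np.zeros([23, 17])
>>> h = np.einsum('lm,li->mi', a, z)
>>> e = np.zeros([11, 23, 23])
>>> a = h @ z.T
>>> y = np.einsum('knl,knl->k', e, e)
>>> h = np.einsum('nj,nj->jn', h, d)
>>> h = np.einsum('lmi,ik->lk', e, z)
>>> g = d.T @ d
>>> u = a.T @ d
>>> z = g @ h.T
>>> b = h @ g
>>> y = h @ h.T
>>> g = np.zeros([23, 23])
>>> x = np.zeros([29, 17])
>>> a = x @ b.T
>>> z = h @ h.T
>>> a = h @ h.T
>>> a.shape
(11, 11)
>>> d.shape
(2, 17)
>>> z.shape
(11, 11)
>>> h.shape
(11, 17)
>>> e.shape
(11, 23, 23)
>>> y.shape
(11, 11)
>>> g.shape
(23, 23)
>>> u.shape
(23, 17)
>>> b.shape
(11, 17)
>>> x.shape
(29, 17)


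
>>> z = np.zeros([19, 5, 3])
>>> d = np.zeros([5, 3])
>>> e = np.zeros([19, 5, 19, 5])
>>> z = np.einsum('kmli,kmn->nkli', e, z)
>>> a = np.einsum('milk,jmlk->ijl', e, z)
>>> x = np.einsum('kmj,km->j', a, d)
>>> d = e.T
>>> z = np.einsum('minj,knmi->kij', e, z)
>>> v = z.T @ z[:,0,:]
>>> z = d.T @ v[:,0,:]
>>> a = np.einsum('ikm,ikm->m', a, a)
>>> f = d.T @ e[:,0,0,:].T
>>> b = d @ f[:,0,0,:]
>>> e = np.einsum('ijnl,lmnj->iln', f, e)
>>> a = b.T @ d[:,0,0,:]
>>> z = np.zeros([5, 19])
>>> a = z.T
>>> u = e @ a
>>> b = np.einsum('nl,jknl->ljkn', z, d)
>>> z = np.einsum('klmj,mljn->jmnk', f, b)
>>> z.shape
(19, 19, 5, 19)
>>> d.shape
(5, 19, 5, 19)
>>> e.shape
(19, 19, 19)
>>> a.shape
(19, 5)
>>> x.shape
(19,)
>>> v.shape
(5, 5, 5)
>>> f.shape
(19, 5, 19, 19)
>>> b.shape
(19, 5, 19, 5)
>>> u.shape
(19, 19, 5)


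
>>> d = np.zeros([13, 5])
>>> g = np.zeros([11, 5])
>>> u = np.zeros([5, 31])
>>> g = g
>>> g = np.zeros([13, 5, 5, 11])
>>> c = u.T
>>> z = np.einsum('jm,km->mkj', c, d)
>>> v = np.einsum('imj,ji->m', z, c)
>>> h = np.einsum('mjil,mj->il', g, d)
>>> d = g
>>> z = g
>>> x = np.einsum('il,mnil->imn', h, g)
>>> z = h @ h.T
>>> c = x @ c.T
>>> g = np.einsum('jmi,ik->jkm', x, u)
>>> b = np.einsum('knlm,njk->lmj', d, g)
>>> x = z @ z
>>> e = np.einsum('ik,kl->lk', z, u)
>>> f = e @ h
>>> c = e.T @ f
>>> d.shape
(13, 5, 5, 11)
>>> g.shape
(5, 31, 13)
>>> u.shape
(5, 31)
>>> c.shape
(5, 11)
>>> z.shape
(5, 5)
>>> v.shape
(13,)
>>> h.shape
(5, 11)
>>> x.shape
(5, 5)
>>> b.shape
(5, 11, 31)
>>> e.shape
(31, 5)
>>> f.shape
(31, 11)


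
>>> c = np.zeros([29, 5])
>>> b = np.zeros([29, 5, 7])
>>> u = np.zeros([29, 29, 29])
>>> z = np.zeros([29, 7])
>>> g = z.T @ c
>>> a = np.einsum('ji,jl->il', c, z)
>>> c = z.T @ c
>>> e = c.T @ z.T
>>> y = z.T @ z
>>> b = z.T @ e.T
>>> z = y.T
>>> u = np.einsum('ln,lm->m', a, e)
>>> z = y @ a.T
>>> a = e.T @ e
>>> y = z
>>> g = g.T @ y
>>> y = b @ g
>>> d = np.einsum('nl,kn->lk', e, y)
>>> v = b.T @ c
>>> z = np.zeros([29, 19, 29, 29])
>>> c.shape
(7, 5)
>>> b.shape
(7, 5)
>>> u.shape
(29,)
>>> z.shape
(29, 19, 29, 29)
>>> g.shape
(5, 5)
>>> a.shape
(29, 29)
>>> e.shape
(5, 29)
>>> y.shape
(7, 5)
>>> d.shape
(29, 7)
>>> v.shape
(5, 5)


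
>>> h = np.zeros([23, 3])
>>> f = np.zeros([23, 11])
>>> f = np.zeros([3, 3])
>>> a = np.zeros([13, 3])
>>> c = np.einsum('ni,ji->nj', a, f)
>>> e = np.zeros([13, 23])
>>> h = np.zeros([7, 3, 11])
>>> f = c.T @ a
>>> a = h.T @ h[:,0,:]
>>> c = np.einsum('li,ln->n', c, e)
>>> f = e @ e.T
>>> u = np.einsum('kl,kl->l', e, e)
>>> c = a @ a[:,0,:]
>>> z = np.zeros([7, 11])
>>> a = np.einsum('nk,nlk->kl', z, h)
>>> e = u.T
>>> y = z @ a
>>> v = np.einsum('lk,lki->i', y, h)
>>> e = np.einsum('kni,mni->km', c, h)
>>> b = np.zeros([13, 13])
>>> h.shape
(7, 3, 11)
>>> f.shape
(13, 13)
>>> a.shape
(11, 3)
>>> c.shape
(11, 3, 11)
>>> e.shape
(11, 7)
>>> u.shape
(23,)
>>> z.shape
(7, 11)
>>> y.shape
(7, 3)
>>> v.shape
(11,)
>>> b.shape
(13, 13)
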